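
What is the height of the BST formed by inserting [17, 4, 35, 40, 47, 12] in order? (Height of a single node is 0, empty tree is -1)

Insertion order: [17, 4, 35, 40, 47, 12]
Tree (level-order array): [17, 4, 35, None, 12, None, 40, None, None, None, 47]
Compute height bottom-up (empty subtree = -1):
  height(12) = 1 + max(-1, -1) = 0
  height(4) = 1 + max(-1, 0) = 1
  height(47) = 1 + max(-1, -1) = 0
  height(40) = 1 + max(-1, 0) = 1
  height(35) = 1 + max(-1, 1) = 2
  height(17) = 1 + max(1, 2) = 3
Height = 3


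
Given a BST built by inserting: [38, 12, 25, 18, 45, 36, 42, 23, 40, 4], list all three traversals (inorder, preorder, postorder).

Tree insertion order: [38, 12, 25, 18, 45, 36, 42, 23, 40, 4]
Tree (level-order array): [38, 12, 45, 4, 25, 42, None, None, None, 18, 36, 40, None, None, 23]
Inorder (L, root, R): [4, 12, 18, 23, 25, 36, 38, 40, 42, 45]
Preorder (root, L, R): [38, 12, 4, 25, 18, 23, 36, 45, 42, 40]
Postorder (L, R, root): [4, 23, 18, 36, 25, 12, 40, 42, 45, 38]


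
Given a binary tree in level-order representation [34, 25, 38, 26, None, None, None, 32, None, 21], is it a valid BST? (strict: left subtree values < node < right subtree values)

Level-order array: [34, 25, 38, 26, None, None, None, 32, None, 21]
Validate using subtree bounds (lo, hi): at each node, require lo < value < hi,
then recurse left with hi=value and right with lo=value.
Preorder trace (stopping at first violation):
  at node 34 with bounds (-inf, +inf): OK
  at node 25 with bounds (-inf, 34): OK
  at node 26 with bounds (-inf, 25): VIOLATION
Node 26 violates its bound: not (-inf < 26 < 25).
Result: Not a valid BST


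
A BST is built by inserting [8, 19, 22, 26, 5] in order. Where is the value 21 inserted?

Starting tree (level order): [8, 5, 19, None, None, None, 22, None, 26]
Insertion path: 8 -> 19 -> 22
Result: insert 21 as left child of 22
Final tree (level order): [8, 5, 19, None, None, None, 22, 21, 26]


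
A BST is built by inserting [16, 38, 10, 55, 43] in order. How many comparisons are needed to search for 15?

Search path for 15: 16 -> 10
Found: False
Comparisons: 2


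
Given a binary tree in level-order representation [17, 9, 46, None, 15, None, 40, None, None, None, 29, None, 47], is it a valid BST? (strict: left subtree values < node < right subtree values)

Level-order array: [17, 9, 46, None, 15, None, 40, None, None, None, 29, None, 47]
Validate using subtree bounds (lo, hi): at each node, require lo < value < hi,
then recurse left with hi=value and right with lo=value.
Preorder trace (stopping at first violation):
  at node 17 with bounds (-inf, +inf): OK
  at node 9 with bounds (-inf, 17): OK
  at node 15 with bounds (9, 17): OK
  at node 46 with bounds (17, +inf): OK
  at node 40 with bounds (46, +inf): VIOLATION
Node 40 violates its bound: not (46 < 40 < +inf).
Result: Not a valid BST


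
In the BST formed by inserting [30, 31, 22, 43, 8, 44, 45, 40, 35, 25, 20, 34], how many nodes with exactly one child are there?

Tree built from: [30, 31, 22, 43, 8, 44, 45, 40, 35, 25, 20, 34]
Tree (level-order array): [30, 22, 31, 8, 25, None, 43, None, 20, None, None, 40, 44, None, None, 35, None, None, 45, 34]
Rule: These are nodes with exactly 1 non-null child.
Per-node child counts:
  node 30: 2 child(ren)
  node 22: 2 child(ren)
  node 8: 1 child(ren)
  node 20: 0 child(ren)
  node 25: 0 child(ren)
  node 31: 1 child(ren)
  node 43: 2 child(ren)
  node 40: 1 child(ren)
  node 35: 1 child(ren)
  node 34: 0 child(ren)
  node 44: 1 child(ren)
  node 45: 0 child(ren)
Matching nodes: [8, 31, 40, 35, 44]
Count of nodes with exactly one child: 5


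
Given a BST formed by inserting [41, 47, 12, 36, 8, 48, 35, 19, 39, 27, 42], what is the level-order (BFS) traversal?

Tree insertion order: [41, 47, 12, 36, 8, 48, 35, 19, 39, 27, 42]
Tree (level-order array): [41, 12, 47, 8, 36, 42, 48, None, None, 35, 39, None, None, None, None, 19, None, None, None, None, 27]
BFS from the root, enqueuing left then right child of each popped node:
  queue [41] -> pop 41, enqueue [12, 47], visited so far: [41]
  queue [12, 47] -> pop 12, enqueue [8, 36], visited so far: [41, 12]
  queue [47, 8, 36] -> pop 47, enqueue [42, 48], visited so far: [41, 12, 47]
  queue [8, 36, 42, 48] -> pop 8, enqueue [none], visited so far: [41, 12, 47, 8]
  queue [36, 42, 48] -> pop 36, enqueue [35, 39], visited so far: [41, 12, 47, 8, 36]
  queue [42, 48, 35, 39] -> pop 42, enqueue [none], visited so far: [41, 12, 47, 8, 36, 42]
  queue [48, 35, 39] -> pop 48, enqueue [none], visited so far: [41, 12, 47, 8, 36, 42, 48]
  queue [35, 39] -> pop 35, enqueue [19], visited so far: [41, 12, 47, 8, 36, 42, 48, 35]
  queue [39, 19] -> pop 39, enqueue [none], visited so far: [41, 12, 47, 8, 36, 42, 48, 35, 39]
  queue [19] -> pop 19, enqueue [27], visited so far: [41, 12, 47, 8, 36, 42, 48, 35, 39, 19]
  queue [27] -> pop 27, enqueue [none], visited so far: [41, 12, 47, 8, 36, 42, 48, 35, 39, 19, 27]
Result: [41, 12, 47, 8, 36, 42, 48, 35, 39, 19, 27]


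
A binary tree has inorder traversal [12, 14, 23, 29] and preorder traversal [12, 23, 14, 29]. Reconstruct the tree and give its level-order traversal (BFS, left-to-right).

Inorder:  [12, 14, 23, 29]
Preorder: [12, 23, 14, 29]
Algorithm: preorder visits root first, so consume preorder in order;
for each root, split the current inorder slice at that value into
left-subtree inorder and right-subtree inorder, then recurse.
Recursive splits:
  root=12; inorder splits into left=[], right=[14, 23, 29]
  root=23; inorder splits into left=[14], right=[29]
  root=14; inorder splits into left=[], right=[]
  root=29; inorder splits into left=[], right=[]
Reconstructed level-order: [12, 23, 14, 29]


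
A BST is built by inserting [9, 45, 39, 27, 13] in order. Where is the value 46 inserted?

Starting tree (level order): [9, None, 45, 39, None, 27, None, 13]
Insertion path: 9 -> 45
Result: insert 46 as right child of 45
Final tree (level order): [9, None, 45, 39, 46, 27, None, None, None, 13]


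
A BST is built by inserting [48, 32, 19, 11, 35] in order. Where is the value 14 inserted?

Starting tree (level order): [48, 32, None, 19, 35, 11]
Insertion path: 48 -> 32 -> 19 -> 11
Result: insert 14 as right child of 11
Final tree (level order): [48, 32, None, 19, 35, 11, None, None, None, None, 14]


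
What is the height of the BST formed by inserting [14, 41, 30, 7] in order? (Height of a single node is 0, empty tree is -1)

Insertion order: [14, 41, 30, 7]
Tree (level-order array): [14, 7, 41, None, None, 30]
Compute height bottom-up (empty subtree = -1):
  height(7) = 1 + max(-1, -1) = 0
  height(30) = 1 + max(-1, -1) = 0
  height(41) = 1 + max(0, -1) = 1
  height(14) = 1 + max(0, 1) = 2
Height = 2


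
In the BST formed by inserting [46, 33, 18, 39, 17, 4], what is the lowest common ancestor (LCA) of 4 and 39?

Tree insertion order: [46, 33, 18, 39, 17, 4]
Tree (level-order array): [46, 33, None, 18, 39, 17, None, None, None, 4]
In a BST, the LCA of p=4, q=39 is the first node v on the
root-to-leaf path with p <= v <= q (go left if both < v, right if both > v).
Walk from root:
  at 46: both 4 and 39 < 46, go left
  at 33: 4 <= 33 <= 39, this is the LCA
LCA = 33


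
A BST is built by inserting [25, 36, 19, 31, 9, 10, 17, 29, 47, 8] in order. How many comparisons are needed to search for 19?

Search path for 19: 25 -> 19
Found: True
Comparisons: 2


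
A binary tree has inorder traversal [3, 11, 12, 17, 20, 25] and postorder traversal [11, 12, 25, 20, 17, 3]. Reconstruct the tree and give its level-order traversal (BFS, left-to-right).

Inorder:   [3, 11, 12, 17, 20, 25]
Postorder: [11, 12, 25, 20, 17, 3]
Algorithm: postorder visits root last, so walk postorder right-to-left;
each value is the root of the current inorder slice — split it at that
value, recurse on the right subtree first, then the left.
Recursive splits:
  root=3; inorder splits into left=[], right=[11, 12, 17, 20, 25]
  root=17; inorder splits into left=[11, 12], right=[20, 25]
  root=20; inorder splits into left=[], right=[25]
  root=25; inorder splits into left=[], right=[]
  root=12; inorder splits into left=[11], right=[]
  root=11; inorder splits into left=[], right=[]
Reconstructed level-order: [3, 17, 12, 20, 11, 25]


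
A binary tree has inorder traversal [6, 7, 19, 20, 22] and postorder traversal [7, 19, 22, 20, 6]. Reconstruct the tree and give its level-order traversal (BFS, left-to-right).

Inorder:   [6, 7, 19, 20, 22]
Postorder: [7, 19, 22, 20, 6]
Algorithm: postorder visits root last, so walk postorder right-to-left;
each value is the root of the current inorder slice — split it at that
value, recurse on the right subtree first, then the left.
Recursive splits:
  root=6; inorder splits into left=[], right=[7, 19, 20, 22]
  root=20; inorder splits into left=[7, 19], right=[22]
  root=22; inorder splits into left=[], right=[]
  root=19; inorder splits into left=[7], right=[]
  root=7; inorder splits into left=[], right=[]
Reconstructed level-order: [6, 20, 19, 22, 7]


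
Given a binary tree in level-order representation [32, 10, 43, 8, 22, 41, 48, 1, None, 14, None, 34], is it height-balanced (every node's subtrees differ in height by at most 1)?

Tree (level-order array): [32, 10, 43, 8, 22, 41, 48, 1, None, 14, None, 34]
Definition: a tree is height-balanced if, at every node, |h(left) - h(right)| <= 1 (empty subtree has height -1).
Bottom-up per-node check:
  node 1: h_left=-1, h_right=-1, diff=0 [OK], height=0
  node 8: h_left=0, h_right=-1, diff=1 [OK], height=1
  node 14: h_left=-1, h_right=-1, diff=0 [OK], height=0
  node 22: h_left=0, h_right=-1, diff=1 [OK], height=1
  node 10: h_left=1, h_right=1, diff=0 [OK], height=2
  node 34: h_left=-1, h_right=-1, diff=0 [OK], height=0
  node 41: h_left=0, h_right=-1, diff=1 [OK], height=1
  node 48: h_left=-1, h_right=-1, diff=0 [OK], height=0
  node 43: h_left=1, h_right=0, diff=1 [OK], height=2
  node 32: h_left=2, h_right=2, diff=0 [OK], height=3
All nodes satisfy the balance condition.
Result: Balanced


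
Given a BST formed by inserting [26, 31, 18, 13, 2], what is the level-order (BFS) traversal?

Tree insertion order: [26, 31, 18, 13, 2]
Tree (level-order array): [26, 18, 31, 13, None, None, None, 2]
BFS from the root, enqueuing left then right child of each popped node:
  queue [26] -> pop 26, enqueue [18, 31], visited so far: [26]
  queue [18, 31] -> pop 18, enqueue [13], visited so far: [26, 18]
  queue [31, 13] -> pop 31, enqueue [none], visited so far: [26, 18, 31]
  queue [13] -> pop 13, enqueue [2], visited so far: [26, 18, 31, 13]
  queue [2] -> pop 2, enqueue [none], visited so far: [26, 18, 31, 13, 2]
Result: [26, 18, 31, 13, 2]


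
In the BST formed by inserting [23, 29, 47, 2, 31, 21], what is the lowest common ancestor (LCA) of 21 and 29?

Tree insertion order: [23, 29, 47, 2, 31, 21]
Tree (level-order array): [23, 2, 29, None, 21, None, 47, None, None, 31]
In a BST, the LCA of p=21, q=29 is the first node v on the
root-to-leaf path with p <= v <= q (go left if both < v, right if both > v).
Walk from root:
  at 23: 21 <= 23 <= 29, this is the LCA
LCA = 23


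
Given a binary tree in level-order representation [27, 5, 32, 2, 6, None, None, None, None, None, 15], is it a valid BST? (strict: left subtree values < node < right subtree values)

Level-order array: [27, 5, 32, 2, 6, None, None, None, None, None, 15]
Validate using subtree bounds (lo, hi): at each node, require lo < value < hi,
then recurse left with hi=value and right with lo=value.
Preorder trace (stopping at first violation):
  at node 27 with bounds (-inf, +inf): OK
  at node 5 with bounds (-inf, 27): OK
  at node 2 with bounds (-inf, 5): OK
  at node 6 with bounds (5, 27): OK
  at node 15 with bounds (6, 27): OK
  at node 32 with bounds (27, +inf): OK
No violation found at any node.
Result: Valid BST


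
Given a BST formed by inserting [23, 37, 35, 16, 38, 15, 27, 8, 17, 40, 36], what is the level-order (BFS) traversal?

Tree insertion order: [23, 37, 35, 16, 38, 15, 27, 8, 17, 40, 36]
Tree (level-order array): [23, 16, 37, 15, 17, 35, 38, 8, None, None, None, 27, 36, None, 40]
BFS from the root, enqueuing left then right child of each popped node:
  queue [23] -> pop 23, enqueue [16, 37], visited so far: [23]
  queue [16, 37] -> pop 16, enqueue [15, 17], visited so far: [23, 16]
  queue [37, 15, 17] -> pop 37, enqueue [35, 38], visited so far: [23, 16, 37]
  queue [15, 17, 35, 38] -> pop 15, enqueue [8], visited so far: [23, 16, 37, 15]
  queue [17, 35, 38, 8] -> pop 17, enqueue [none], visited so far: [23, 16, 37, 15, 17]
  queue [35, 38, 8] -> pop 35, enqueue [27, 36], visited so far: [23, 16, 37, 15, 17, 35]
  queue [38, 8, 27, 36] -> pop 38, enqueue [40], visited so far: [23, 16, 37, 15, 17, 35, 38]
  queue [8, 27, 36, 40] -> pop 8, enqueue [none], visited so far: [23, 16, 37, 15, 17, 35, 38, 8]
  queue [27, 36, 40] -> pop 27, enqueue [none], visited so far: [23, 16, 37, 15, 17, 35, 38, 8, 27]
  queue [36, 40] -> pop 36, enqueue [none], visited so far: [23, 16, 37, 15, 17, 35, 38, 8, 27, 36]
  queue [40] -> pop 40, enqueue [none], visited so far: [23, 16, 37, 15, 17, 35, 38, 8, 27, 36, 40]
Result: [23, 16, 37, 15, 17, 35, 38, 8, 27, 36, 40]


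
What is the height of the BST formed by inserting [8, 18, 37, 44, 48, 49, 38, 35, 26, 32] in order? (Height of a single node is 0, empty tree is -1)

Insertion order: [8, 18, 37, 44, 48, 49, 38, 35, 26, 32]
Tree (level-order array): [8, None, 18, None, 37, 35, 44, 26, None, 38, 48, None, 32, None, None, None, 49]
Compute height bottom-up (empty subtree = -1):
  height(32) = 1 + max(-1, -1) = 0
  height(26) = 1 + max(-1, 0) = 1
  height(35) = 1 + max(1, -1) = 2
  height(38) = 1 + max(-1, -1) = 0
  height(49) = 1 + max(-1, -1) = 0
  height(48) = 1 + max(-1, 0) = 1
  height(44) = 1 + max(0, 1) = 2
  height(37) = 1 + max(2, 2) = 3
  height(18) = 1 + max(-1, 3) = 4
  height(8) = 1 + max(-1, 4) = 5
Height = 5


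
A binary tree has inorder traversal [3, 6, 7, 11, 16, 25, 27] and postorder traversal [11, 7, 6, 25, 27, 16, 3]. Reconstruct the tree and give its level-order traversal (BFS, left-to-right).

Inorder:   [3, 6, 7, 11, 16, 25, 27]
Postorder: [11, 7, 6, 25, 27, 16, 3]
Algorithm: postorder visits root last, so walk postorder right-to-left;
each value is the root of the current inorder slice — split it at that
value, recurse on the right subtree first, then the left.
Recursive splits:
  root=3; inorder splits into left=[], right=[6, 7, 11, 16, 25, 27]
  root=16; inorder splits into left=[6, 7, 11], right=[25, 27]
  root=27; inorder splits into left=[25], right=[]
  root=25; inorder splits into left=[], right=[]
  root=6; inorder splits into left=[], right=[7, 11]
  root=7; inorder splits into left=[], right=[11]
  root=11; inorder splits into left=[], right=[]
Reconstructed level-order: [3, 16, 6, 27, 7, 25, 11]


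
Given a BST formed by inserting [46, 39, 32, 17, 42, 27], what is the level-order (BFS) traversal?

Tree insertion order: [46, 39, 32, 17, 42, 27]
Tree (level-order array): [46, 39, None, 32, 42, 17, None, None, None, None, 27]
BFS from the root, enqueuing left then right child of each popped node:
  queue [46] -> pop 46, enqueue [39], visited so far: [46]
  queue [39] -> pop 39, enqueue [32, 42], visited so far: [46, 39]
  queue [32, 42] -> pop 32, enqueue [17], visited so far: [46, 39, 32]
  queue [42, 17] -> pop 42, enqueue [none], visited so far: [46, 39, 32, 42]
  queue [17] -> pop 17, enqueue [27], visited so far: [46, 39, 32, 42, 17]
  queue [27] -> pop 27, enqueue [none], visited so far: [46, 39, 32, 42, 17, 27]
Result: [46, 39, 32, 42, 17, 27]


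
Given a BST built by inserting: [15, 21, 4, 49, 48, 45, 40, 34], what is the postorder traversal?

Tree insertion order: [15, 21, 4, 49, 48, 45, 40, 34]
Tree (level-order array): [15, 4, 21, None, None, None, 49, 48, None, 45, None, 40, None, 34]
Postorder traversal: [4, 34, 40, 45, 48, 49, 21, 15]


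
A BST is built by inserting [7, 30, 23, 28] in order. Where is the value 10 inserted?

Starting tree (level order): [7, None, 30, 23, None, None, 28]
Insertion path: 7 -> 30 -> 23
Result: insert 10 as left child of 23
Final tree (level order): [7, None, 30, 23, None, 10, 28]


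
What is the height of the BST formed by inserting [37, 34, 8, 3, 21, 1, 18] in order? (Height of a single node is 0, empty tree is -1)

Insertion order: [37, 34, 8, 3, 21, 1, 18]
Tree (level-order array): [37, 34, None, 8, None, 3, 21, 1, None, 18]
Compute height bottom-up (empty subtree = -1):
  height(1) = 1 + max(-1, -1) = 0
  height(3) = 1 + max(0, -1) = 1
  height(18) = 1 + max(-1, -1) = 0
  height(21) = 1 + max(0, -1) = 1
  height(8) = 1 + max(1, 1) = 2
  height(34) = 1 + max(2, -1) = 3
  height(37) = 1 + max(3, -1) = 4
Height = 4


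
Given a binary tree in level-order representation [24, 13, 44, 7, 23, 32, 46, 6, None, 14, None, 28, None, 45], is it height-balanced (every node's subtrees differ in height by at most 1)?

Tree (level-order array): [24, 13, 44, 7, 23, 32, 46, 6, None, 14, None, 28, None, 45]
Definition: a tree is height-balanced if, at every node, |h(left) - h(right)| <= 1 (empty subtree has height -1).
Bottom-up per-node check:
  node 6: h_left=-1, h_right=-1, diff=0 [OK], height=0
  node 7: h_left=0, h_right=-1, diff=1 [OK], height=1
  node 14: h_left=-1, h_right=-1, diff=0 [OK], height=0
  node 23: h_left=0, h_right=-1, diff=1 [OK], height=1
  node 13: h_left=1, h_right=1, diff=0 [OK], height=2
  node 28: h_left=-1, h_right=-1, diff=0 [OK], height=0
  node 32: h_left=0, h_right=-1, diff=1 [OK], height=1
  node 45: h_left=-1, h_right=-1, diff=0 [OK], height=0
  node 46: h_left=0, h_right=-1, diff=1 [OK], height=1
  node 44: h_left=1, h_right=1, diff=0 [OK], height=2
  node 24: h_left=2, h_right=2, diff=0 [OK], height=3
All nodes satisfy the balance condition.
Result: Balanced


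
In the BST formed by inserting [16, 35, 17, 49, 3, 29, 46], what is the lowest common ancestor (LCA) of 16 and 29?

Tree insertion order: [16, 35, 17, 49, 3, 29, 46]
Tree (level-order array): [16, 3, 35, None, None, 17, 49, None, 29, 46]
In a BST, the LCA of p=16, q=29 is the first node v on the
root-to-leaf path with p <= v <= q (go left if both < v, right if both > v).
Walk from root:
  at 16: 16 <= 16 <= 29, this is the LCA
LCA = 16


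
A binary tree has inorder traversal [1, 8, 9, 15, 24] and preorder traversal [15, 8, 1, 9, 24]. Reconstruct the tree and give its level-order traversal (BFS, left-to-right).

Inorder:  [1, 8, 9, 15, 24]
Preorder: [15, 8, 1, 9, 24]
Algorithm: preorder visits root first, so consume preorder in order;
for each root, split the current inorder slice at that value into
left-subtree inorder and right-subtree inorder, then recurse.
Recursive splits:
  root=15; inorder splits into left=[1, 8, 9], right=[24]
  root=8; inorder splits into left=[1], right=[9]
  root=1; inorder splits into left=[], right=[]
  root=9; inorder splits into left=[], right=[]
  root=24; inorder splits into left=[], right=[]
Reconstructed level-order: [15, 8, 24, 1, 9]


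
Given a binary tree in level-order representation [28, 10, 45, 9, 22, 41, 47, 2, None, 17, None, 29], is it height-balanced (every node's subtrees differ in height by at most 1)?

Tree (level-order array): [28, 10, 45, 9, 22, 41, 47, 2, None, 17, None, 29]
Definition: a tree is height-balanced if, at every node, |h(left) - h(right)| <= 1 (empty subtree has height -1).
Bottom-up per-node check:
  node 2: h_left=-1, h_right=-1, diff=0 [OK], height=0
  node 9: h_left=0, h_right=-1, diff=1 [OK], height=1
  node 17: h_left=-1, h_right=-1, diff=0 [OK], height=0
  node 22: h_left=0, h_right=-1, diff=1 [OK], height=1
  node 10: h_left=1, h_right=1, diff=0 [OK], height=2
  node 29: h_left=-1, h_right=-1, diff=0 [OK], height=0
  node 41: h_left=0, h_right=-1, diff=1 [OK], height=1
  node 47: h_left=-1, h_right=-1, diff=0 [OK], height=0
  node 45: h_left=1, h_right=0, diff=1 [OK], height=2
  node 28: h_left=2, h_right=2, diff=0 [OK], height=3
All nodes satisfy the balance condition.
Result: Balanced


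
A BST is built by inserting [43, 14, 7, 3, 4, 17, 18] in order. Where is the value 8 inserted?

Starting tree (level order): [43, 14, None, 7, 17, 3, None, None, 18, None, 4]
Insertion path: 43 -> 14 -> 7
Result: insert 8 as right child of 7
Final tree (level order): [43, 14, None, 7, 17, 3, 8, None, 18, None, 4]


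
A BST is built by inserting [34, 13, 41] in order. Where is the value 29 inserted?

Starting tree (level order): [34, 13, 41]
Insertion path: 34 -> 13
Result: insert 29 as right child of 13
Final tree (level order): [34, 13, 41, None, 29]


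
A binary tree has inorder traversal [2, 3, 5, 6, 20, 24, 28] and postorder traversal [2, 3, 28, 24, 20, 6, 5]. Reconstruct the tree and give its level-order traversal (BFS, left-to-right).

Inorder:   [2, 3, 5, 6, 20, 24, 28]
Postorder: [2, 3, 28, 24, 20, 6, 5]
Algorithm: postorder visits root last, so walk postorder right-to-left;
each value is the root of the current inorder slice — split it at that
value, recurse on the right subtree first, then the left.
Recursive splits:
  root=5; inorder splits into left=[2, 3], right=[6, 20, 24, 28]
  root=6; inorder splits into left=[], right=[20, 24, 28]
  root=20; inorder splits into left=[], right=[24, 28]
  root=24; inorder splits into left=[], right=[28]
  root=28; inorder splits into left=[], right=[]
  root=3; inorder splits into left=[2], right=[]
  root=2; inorder splits into left=[], right=[]
Reconstructed level-order: [5, 3, 6, 2, 20, 24, 28]


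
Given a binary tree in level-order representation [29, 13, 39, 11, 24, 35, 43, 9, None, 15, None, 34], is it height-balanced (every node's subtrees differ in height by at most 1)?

Tree (level-order array): [29, 13, 39, 11, 24, 35, 43, 9, None, 15, None, 34]
Definition: a tree is height-balanced if, at every node, |h(left) - h(right)| <= 1 (empty subtree has height -1).
Bottom-up per-node check:
  node 9: h_left=-1, h_right=-1, diff=0 [OK], height=0
  node 11: h_left=0, h_right=-1, diff=1 [OK], height=1
  node 15: h_left=-1, h_right=-1, diff=0 [OK], height=0
  node 24: h_left=0, h_right=-1, diff=1 [OK], height=1
  node 13: h_left=1, h_right=1, diff=0 [OK], height=2
  node 34: h_left=-1, h_right=-1, diff=0 [OK], height=0
  node 35: h_left=0, h_right=-1, diff=1 [OK], height=1
  node 43: h_left=-1, h_right=-1, diff=0 [OK], height=0
  node 39: h_left=1, h_right=0, diff=1 [OK], height=2
  node 29: h_left=2, h_right=2, diff=0 [OK], height=3
All nodes satisfy the balance condition.
Result: Balanced


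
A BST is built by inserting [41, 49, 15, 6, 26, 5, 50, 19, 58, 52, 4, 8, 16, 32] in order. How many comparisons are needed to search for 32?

Search path for 32: 41 -> 15 -> 26 -> 32
Found: True
Comparisons: 4


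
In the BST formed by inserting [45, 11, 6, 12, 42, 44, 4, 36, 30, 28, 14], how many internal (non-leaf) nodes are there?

Tree built from: [45, 11, 6, 12, 42, 44, 4, 36, 30, 28, 14]
Tree (level-order array): [45, 11, None, 6, 12, 4, None, None, 42, None, None, 36, 44, 30, None, None, None, 28, None, 14]
Rule: An internal node has at least one child.
Per-node child counts:
  node 45: 1 child(ren)
  node 11: 2 child(ren)
  node 6: 1 child(ren)
  node 4: 0 child(ren)
  node 12: 1 child(ren)
  node 42: 2 child(ren)
  node 36: 1 child(ren)
  node 30: 1 child(ren)
  node 28: 1 child(ren)
  node 14: 0 child(ren)
  node 44: 0 child(ren)
Matching nodes: [45, 11, 6, 12, 42, 36, 30, 28]
Count of internal (non-leaf) nodes: 8


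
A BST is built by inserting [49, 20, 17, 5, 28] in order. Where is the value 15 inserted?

Starting tree (level order): [49, 20, None, 17, 28, 5]
Insertion path: 49 -> 20 -> 17 -> 5
Result: insert 15 as right child of 5
Final tree (level order): [49, 20, None, 17, 28, 5, None, None, None, None, 15]


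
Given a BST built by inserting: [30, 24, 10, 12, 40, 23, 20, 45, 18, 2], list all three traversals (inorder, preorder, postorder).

Tree insertion order: [30, 24, 10, 12, 40, 23, 20, 45, 18, 2]
Tree (level-order array): [30, 24, 40, 10, None, None, 45, 2, 12, None, None, None, None, None, 23, 20, None, 18]
Inorder (L, root, R): [2, 10, 12, 18, 20, 23, 24, 30, 40, 45]
Preorder (root, L, R): [30, 24, 10, 2, 12, 23, 20, 18, 40, 45]
Postorder (L, R, root): [2, 18, 20, 23, 12, 10, 24, 45, 40, 30]


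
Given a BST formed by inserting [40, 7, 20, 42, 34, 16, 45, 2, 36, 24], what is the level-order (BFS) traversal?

Tree insertion order: [40, 7, 20, 42, 34, 16, 45, 2, 36, 24]
Tree (level-order array): [40, 7, 42, 2, 20, None, 45, None, None, 16, 34, None, None, None, None, 24, 36]
BFS from the root, enqueuing left then right child of each popped node:
  queue [40] -> pop 40, enqueue [7, 42], visited so far: [40]
  queue [7, 42] -> pop 7, enqueue [2, 20], visited so far: [40, 7]
  queue [42, 2, 20] -> pop 42, enqueue [45], visited so far: [40, 7, 42]
  queue [2, 20, 45] -> pop 2, enqueue [none], visited so far: [40, 7, 42, 2]
  queue [20, 45] -> pop 20, enqueue [16, 34], visited so far: [40, 7, 42, 2, 20]
  queue [45, 16, 34] -> pop 45, enqueue [none], visited so far: [40, 7, 42, 2, 20, 45]
  queue [16, 34] -> pop 16, enqueue [none], visited so far: [40, 7, 42, 2, 20, 45, 16]
  queue [34] -> pop 34, enqueue [24, 36], visited so far: [40, 7, 42, 2, 20, 45, 16, 34]
  queue [24, 36] -> pop 24, enqueue [none], visited so far: [40, 7, 42, 2, 20, 45, 16, 34, 24]
  queue [36] -> pop 36, enqueue [none], visited so far: [40, 7, 42, 2, 20, 45, 16, 34, 24, 36]
Result: [40, 7, 42, 2, 20, 45, 16, 34, 24, 36]


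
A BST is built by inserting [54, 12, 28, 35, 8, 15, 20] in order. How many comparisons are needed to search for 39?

Search path for 39: 54 -> 12 -> 28 -> 35
Found: False
Comparisons: 4


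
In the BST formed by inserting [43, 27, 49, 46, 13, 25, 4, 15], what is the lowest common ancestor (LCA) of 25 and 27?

Tree insertion order: [43, 27, 49, 46, 13, 25, 4, 15]
Tree (level-order array): [43, 27, 49, 13, None, 46, None, 4, 25, None, None, None, None, 15]
In a BST, the LCA of p=25, q=27 is the first node v on the
root-to-leaf path with p <= v <= q (go left if both < v, right if both > v).
Walk from root:
  at 43: both 25 and 27 < 43, go left
  at 27: 25 <= 27 <= 27, this is the LCA
LCA = 27


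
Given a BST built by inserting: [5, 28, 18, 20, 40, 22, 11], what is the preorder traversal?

Tree insertion order: [5, 28, 18, 20, 40, 22, 11]
Tree (level-order array): [5, None, 28, 18, 40, 11, 20, None, None, None, None, None, 22]
Preorder traversal: [5, 28, 18, 11, 20, 22, 40]


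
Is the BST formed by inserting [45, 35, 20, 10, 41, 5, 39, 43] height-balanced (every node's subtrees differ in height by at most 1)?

Tree (level-order array): [45, 35, None, 20, 41, 10, None, 39, 43, 5]
Definition: a tree is height-balanced if, at every node, |h(left) - h(right)| <= 1 (empty subtree has height -1).
Bottom-up per-node check:
  node 5: h_left=-1, h_right=-1, diff=0 [OK], height=0
  node 10: h_left=0, h_right=-1, diff=1 [OK], height=1
  node 20: h_left=1, h_right=-1, diff=2 [FAIL (|1--1|=2 > 1)], height=2
  node 39: h_left=-1, h_right=-1, diff=0 [OK], height=0
  node 43: h_left=-1, h_right=-1, diff=0 [OK], height=0
  node 41: h_left=0, h_right=0, diff=0 [OK], height=1
  node 35: h_left=2, h_right=1, diff=1 [OK], height=3
  node 45: h_left=3, h_right=-1, diff=4 [FAIL (|3--1|=4 > 1)], height=4
Node 20 violates the condition: |1 - -1| = 2 > 1.
Result: Not balanced


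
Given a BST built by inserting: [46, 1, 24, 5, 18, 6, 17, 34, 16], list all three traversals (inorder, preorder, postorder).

Tree insertion order: [46, 1, 24, 5, 18, 6, 17, 34, 16]
Tree (level-order array): [46, 1, None, None, 24, 5, 34, None, 18, None, None, 6, None, None, 17, 16]
Inorder (L, root, R): [1, 5, 6, 16, 17, 18, 24, 34, 46]
Preorder (root, L, R): [46, 1, 24, 5, 18, 6, 17, 16, 34]
Postorder (L, R, root): [16, 17, 6, 18, 5, 34, 24, 1, 46]


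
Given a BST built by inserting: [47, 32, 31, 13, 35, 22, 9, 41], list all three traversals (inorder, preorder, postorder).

Tree insertion order: [47, 32, 31, 13, 35, 22, 9, 41]
Tree (level-order array): [47, 32, None, 31, 35, 13, None, None, 41, 9, 22]
Inorder (L, root, R): [9, 13, 22, 31, 32, 35, 41, 47]
Preorder (root, L, R): [47, 32, 31, 13, 9, 22, 35, 41]
Postorder (L, R, root): [9, 22, 13, 31, 41, 35, 32, 47]


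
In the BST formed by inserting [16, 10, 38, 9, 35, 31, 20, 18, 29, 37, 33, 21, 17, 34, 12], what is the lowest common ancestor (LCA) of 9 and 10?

Tree insertion order: [16, 10, 38, 9, 35, 31, 20, 18, 29, 37, 33, 21, 17, 34, 12]
Tree (level-order array): [16, 10, 38, 9, 12, 35, None, None, None, None, None, 31, 37, 20, 33, None, None, 18, 29, None, 34, 17, None, 21]
In a BST, the LCA of p=9, q=10 is the first node v on the
root-to-leaf path with p <= v <= q (go left if both < v, right if both > v).
Walk from root:
  at 16: both 9 and 10 < 16, go left
  at 10: 9 <= 10 <= 10, this is the LCA
LCA = 10


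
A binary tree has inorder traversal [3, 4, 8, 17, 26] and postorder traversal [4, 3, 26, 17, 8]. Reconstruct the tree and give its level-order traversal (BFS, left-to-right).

Inorder:   [3, 4, 8, 17, 26]
Postorder: [4, 3, 26, 17, 8]
Algorithm: postorder visits root last, so walk postorder right-to-left;
each value is the root of the current inorder slice — split it at that
value, recurse on the right subtree first, then the left.
Recursive splits:
  root=8; inorder splits into left=[3, 4], right=[17, 26]
  root=17; inorder splits into left=[], right=[26]
  root=26; inorder splits into left=[], right=[]
  root=3; inorder splits into left=[], right=[4]
  root=4; inorder splits into left=[], right=[]
Reconstructed level-order: [8, 3, 17, 4, 26]


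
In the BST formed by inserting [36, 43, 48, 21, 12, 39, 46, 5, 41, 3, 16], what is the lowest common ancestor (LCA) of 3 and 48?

Tree insertion order: [36, 43, 48, 21, 12, 39, 46, 5, 41, 3, 16]
Tree (level-order array): [36, 21, 43, 12, None, 39, 48, 5, 16, None, 41, 46, None, 3]
In a BST, the LCA of p=3, q=48 is the first node v on the
root-to-leaf path with p <= v <= q (go left if both < v, right if both > v).
Walk from root:
  at 36: 3 <= 36 <= 48, this is the LCA
LCA = 36


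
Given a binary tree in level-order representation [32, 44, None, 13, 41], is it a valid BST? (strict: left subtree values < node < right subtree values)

Level-order array: [32, 44, None, 13, 41]
Validate using subtree bounds (lo, hi): at each node, require lo < value < hi,
then recurse left with hi=value and right with lo=value.
Preorder trace (stopping at first violation):
  at node 32 with bounds (-inf, +inf): OK
  at node 44 with bounds (-inf, 32): VIOLATION
Node 44 violates its bound: not (-inf < 44 < 32).
Result: Not a valid BST


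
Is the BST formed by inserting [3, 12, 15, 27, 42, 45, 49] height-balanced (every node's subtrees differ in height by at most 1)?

Tree (level-order array): [3, None, 12, None, 15, None, 27, None, 42, None, 45, None, 49]
Definition: a tree is height-balanced if, at every node, |h(left) - h(right)| <= 1 (empty subtree has height -1).
Bottom-up per-node check:
  node 49: h_left=-1, h_right=-1, diff=0 [OK], height=0
  node 45: h_left=-1, h_right=0, diff=1 [OK], height=1
  node 42: h_left=-1, h_right=1, diff=2 [FAIL (|-1-1|=2 > 1)], height=2
  node 27: h_left=-1, h_right=2, diff=3 [FAIL (|-1-2|=3 > 1)], height=3
  node 15: h_left=-1, h_right=3, diff=4 [FAIL (|-1-3|=4 > 1)], height=4
  node 12: h_left=-1, h_right=4, diff=5 [FAIL (|-1-4|=5 > 1)], height=5
  node 3: h_left=-1, h_right=5, diff=6 [FAIL (|-1-5|=6 > 1)], height=6
Node 42 violates the condition: |-1 - 1| = 2 > 1.
Result: Not balanced


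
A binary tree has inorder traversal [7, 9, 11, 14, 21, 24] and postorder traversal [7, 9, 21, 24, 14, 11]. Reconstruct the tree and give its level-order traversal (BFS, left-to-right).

Inorder:   [7, 9, 11, 14, 21, 24]
Postorder: [7, 9, 21, 24, 14, 11]
Algorithm: postorder visits root last, so walk postorder right-to-left;
each value is the root of the current inorder slice — split it at that
value, recurse on the right subtree first, then the left.
Recursive splits:
  root=11; inorder splits into left=[7, 9], right=[14, 21, 24]
  root=14; inorder splits into left=[], right=[21, 24]
  root=24; inorder splits into left=[21], right=[]
  root=21; inorder splits into left=[], right=[]
  root=9; inorder splits into left=[7], right=[]
  root=7; inorder splits into left=[], right=[]
Reconstructed level-order: [11, 9, 14, 7, 24, 21]


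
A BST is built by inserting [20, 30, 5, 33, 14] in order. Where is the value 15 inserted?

Starting tree (level order): [20, 5, 30, None, 14, None, 33]
Insertion path: 20 -> 5 -> 14
Result: insert 15 as right child of 14
Final tree (level order): [20, 5, 30, None, 14, None, 33, None, 15]


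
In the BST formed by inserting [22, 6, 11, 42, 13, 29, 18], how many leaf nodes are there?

Tree built from: [22, 6, 11, 42, 13, 29, 18]
Tree (level-order array): [22, 6, 42, None, 11, 29, None, None, 13, None, None, None, 18]
Rule: A leaf has 0 children.
Per-node child counts:
  node 22: 2 child(ren)
  node 6: 1 child(ren)
  node 11: 1 child(ren)
  node 13: 1 child(ren)
  node 18: 0 child(ren)
  node 42: 1 child(ren)
  node 29: 0 child(ren)
Matching nodes: [18, 29]
Count of leaf nodes: 2


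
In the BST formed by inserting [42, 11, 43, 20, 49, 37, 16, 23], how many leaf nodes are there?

Tree built from: [42, 11, 43, 20, 49, 37, 16, 23]
Tree (level-order array): [42, 11, 43, None, 20, None, 49, 16, 37, None, None, None, None, 23]
Rule: A leaf has 0 children.
Per-node child counts:
  node 42: 2 child(ren)
  node 11: 1 child(ren)
  node 20: 2 child(ren)
  node 16: 0 child(ren)
  node 37: 1 child(ren)
  node 23: 0 child(ren)
  node 43: 1 child(ren)
  node 49: 0 child(ren)
Matching nodes: [16, 23, 49]
Count of leaf nodes: 3


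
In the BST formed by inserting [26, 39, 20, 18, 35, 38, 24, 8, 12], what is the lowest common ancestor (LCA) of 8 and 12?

Tree insertion order: [26, 39, 20, 18, 35, 38, 24, 8, 12]
Tree (level-order array): [26, 20, 39, 18, 24, 35, None, 8, None, None, None, None, 38, None, 12]
In a BST, the LCA of p=8, q=12 is the first node v on the
root-to-leaf path with p <= v <= q (go left if both < v, right if both > v).
Walk from root:
  at 26: both 8 and 12 < 26, go left
  at 20: both 8 and 12 < 20, go left
  at 18: both 8 and 12 < 18, go left
  at 8: 8 <= 8 <= 12, this is the LCA
LCA = 8


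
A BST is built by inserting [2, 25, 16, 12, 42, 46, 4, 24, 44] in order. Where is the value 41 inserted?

Starting tree (level order): [2, None, 25, 16, 42, 12, 24, None, 46, 4, None, None, None, 44]
Insertion path: 2 -> 25 -> 42
Result: insert 41 as left child of 42
Final tree (level order): [2, None, 25, 16, 42, 12, 24, 41, 46, 4, None, None, None, None, None, 44]


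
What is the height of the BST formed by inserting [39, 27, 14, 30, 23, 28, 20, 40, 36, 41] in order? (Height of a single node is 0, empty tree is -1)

Insertion order: [39, 27, 14, 30, 23, 28, 20, 40, 36, 41]
Tree (level-order array): [39, 27, 40, 14, 30, None, 41, None, 23, 28, 36, None, None, 20]
Compute height bottom-up (empty subtree = -1):
  height(20) = 1 + max(-1, -1) = 0
  height(23) = 1 + max(0, -1) = 1
  height(14) = 1 + max(-1, 1) = 2
  height(28) = 1 + max(-1, -1) = 0
  height(36) = 1 + max(-1, -1) = 0
  height(30) = 1 + max(0, 0) = 1
  height(27) = 1 + max(2, 1) = 3
  height(41) = 1 + max(-1, -1) = 0
  height(40) = 1 + max(-1, 0) = 1
  height(39) = 1 + max(3, 1) = 4
Height = 4


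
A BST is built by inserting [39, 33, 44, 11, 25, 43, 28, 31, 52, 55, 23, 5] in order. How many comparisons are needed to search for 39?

Search path for 39: 39
Found: True
Comparisons: 1


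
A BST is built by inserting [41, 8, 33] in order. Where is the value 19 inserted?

Starting tree (level order): [41, 8, None, None, 33]
Insertion path: 41 -> 8 -> 33
Result: insert 19 as left child of 33
Final tree (level order): [41, 8, None, None, 33, 19]


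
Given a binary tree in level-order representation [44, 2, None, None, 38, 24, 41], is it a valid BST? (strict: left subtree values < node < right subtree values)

Level-order array: [44, 2, None, None, 38, 24, 41]
Validate using subtree bounds (lo, hi): at each node, require lo < value < hi,
then recurse left with hi=value and right with lo=value.
Preorder trace (stopping at first violation):
  at node 44 with bounds (-inf, +inf): OK
  at node 2 with bounds (-inf, 44): OK
  at node 38 with bounds (2, 44): OK
  at node 24 with bounds (2, 38): OK
  at node 41 with bounds (38, 44): OK
No violation found at any node.
Result: Valid BST


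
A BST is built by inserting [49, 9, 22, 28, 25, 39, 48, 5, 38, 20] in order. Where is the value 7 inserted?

Starting tree (level order): [49, 9, None, 5, 22, None, None, 20, 28, None, None, 25, 39, None, None, 38, 48]
Insertion path: 49 -> 9 -> 5
Result: insert 7 as right child of 5
Final tree (level order): [49, 9, None, 5, 22, None, 7, 20, 28, None, None, None, None, 25, 39, None, None, 38, 48]


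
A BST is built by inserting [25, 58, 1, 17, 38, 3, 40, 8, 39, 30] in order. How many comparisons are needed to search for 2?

Search path for 2: 25 -> 1 -> 17 -> 3
Found: False
Comparisons: 4


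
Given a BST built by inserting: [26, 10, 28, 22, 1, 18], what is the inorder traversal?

Tree insertion order: [26, 10, 28, 22, 1, 18]
Tree (level-order array): [26, 10, 28, 1, 22, None, None, None, None, 18]
Inorder traversal: [1, 10, 18, 22, 26, 28]


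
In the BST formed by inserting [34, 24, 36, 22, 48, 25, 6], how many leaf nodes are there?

Tree built from: [34, 24, 36, 22, 48, 25, 6]
Tree (level-order array): [34, 24, 36, 22, 25, None, 48, 6]
Rule: A leaf has 0 children.
Per-node child counts:
  node 34: 2 child(ren)
  node 24: 2 child(ren)
  node 22: 1 child(ren)
  node 6: 0 child(ren)
  node 25: 0 child(ren)
  node 36: 1 child(ren)
  node 48: 0 child(ren)
Matching nodes: [6, 25, 48]
Count of leaf nodes: 3


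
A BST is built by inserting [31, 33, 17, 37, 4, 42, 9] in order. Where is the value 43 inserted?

Starting tree (level order): [31, 17, 33, 4, None, None, 37, None, 9, None, 42]
Insertion path: 31 -> 33 -> 37 -> 42
Result: insert 43 as right child of 42
Final tree (level order): [31, 17, 33, 4, None, None, 37, None, 9, None, 42, None, None, None, 43]


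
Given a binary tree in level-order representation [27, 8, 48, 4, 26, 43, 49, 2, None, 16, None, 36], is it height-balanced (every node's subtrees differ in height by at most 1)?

Tree (level-order array): [27, 8, 48, 4, 26, 43, 49, 2, None, 16, None, 36]
Definition: a tree is height-balanced if, at every node, |h(left) - h(right)| <= 1 (empty subtree has height -1).
Bottom-up per-node check:
  node 2: h_left=-1, h_right=-1, diff=0 [OK], height=0
  node 4: h_left=0, h_right=-1, diff=1 [OK], height=1
  node 16: h_left=-1, h_right=-1, diff=0 [OK], height=0
  node 26: h_left=0, h_right=-1, diff=1 [OK], height=1
  node 8: h_left=1, h_right=1, diff=0 [OK], height=2
  node 36: h_left=-1, h_right=-1, diff=0 [OK], height=0
  node 43: h_left=0, h_right=-1, diff=1 [OK], height=1
  node 49: h_left=-1, h_right=-1, diff=0 [OK], height=0
  node 48: h_left=1, h_right=0, diff=1 [OK], height=2
  node 27: h_left=2, h_right=2, diff=0 [OK], height=3
All nodes satisfy the balance condition.
Result: Balanced


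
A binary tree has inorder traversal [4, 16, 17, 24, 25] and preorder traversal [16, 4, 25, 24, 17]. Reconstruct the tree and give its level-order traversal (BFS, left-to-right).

Inorder:  [4, 16, 17, 24, 25]
Preorder: [16, 4, 25, 24, 17]
Algorithm: preorder visits root first, so consume preorder in order;
for each root, split the current inorder slice at that value into
left-subtree inorder and right-subtree inorder, then recurse.
Recursive splits:
  root=16; inorder splits into left=[4], right=[17, 24, 25]
  root=4; inorder splits into left=[], right=[]
  root=25; inorder splits into left=[17, 24], right=[]
  root=24; inorder splits into left=[17], right=[]
  root=17; inorder splits into left=[], right=[]
Reconstructed level-order: [16, 4, 25, 24, 17]


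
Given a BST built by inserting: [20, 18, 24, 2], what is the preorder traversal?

Tree insertion order: [20, 18, 24, 2]
Tree (level-order array): [20, 18, 24, 2]
Preorder traversal: [20, 18, 2, 24]
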